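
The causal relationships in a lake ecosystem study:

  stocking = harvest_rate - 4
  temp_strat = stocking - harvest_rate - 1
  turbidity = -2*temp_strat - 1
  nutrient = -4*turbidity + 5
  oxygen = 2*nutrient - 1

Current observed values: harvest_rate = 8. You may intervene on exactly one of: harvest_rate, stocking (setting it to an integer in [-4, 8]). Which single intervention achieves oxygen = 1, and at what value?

Intervening on harvest_rate: the paths from harvest_rate to oxygen cancel (net effect zero), leaving oxygen = -63; 1 is unreachable this way.
Intervening on stocking: with other inputs at their observed values, oxygen = 16*stocking - 127. Solving for 1 gives stocking = 8, within [-4, 8].

set stocking = 8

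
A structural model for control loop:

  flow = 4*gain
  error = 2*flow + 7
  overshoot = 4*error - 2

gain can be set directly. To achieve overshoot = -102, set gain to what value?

Substituting into the error equation gives error = 8*gain + 7.
Substituting into the overshoot equation gives overshoot = 32*gain + 26.
Solve 32*gain + 26 = -102: gain = (-102 - 26) / 32 = -4.

gain = -4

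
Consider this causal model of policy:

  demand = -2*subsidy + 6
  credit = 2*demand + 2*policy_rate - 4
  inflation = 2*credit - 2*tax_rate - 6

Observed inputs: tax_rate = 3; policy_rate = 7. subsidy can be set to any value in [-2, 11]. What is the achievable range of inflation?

Substituting into the credit equation gives credit = -4*subsidy + 22.
So inflation = -8*subsidy + 32.
Linear in subsidy, so extremes are at the endpoints: subsidy = -2 gives inflation = 48; subsidy = 11 gives inflation = -56.

-56 to 48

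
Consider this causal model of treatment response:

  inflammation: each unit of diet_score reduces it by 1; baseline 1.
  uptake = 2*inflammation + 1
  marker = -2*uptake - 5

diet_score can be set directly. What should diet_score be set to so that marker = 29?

Substituting into the uptake equation gives uptake = -2*diet_score + 3.
This gives marker = 4*diet_score - 11.
Solve 4*diet_score - 11 = 29: diet_score = (29 + 11) / 4 = 10.

diet_score = 10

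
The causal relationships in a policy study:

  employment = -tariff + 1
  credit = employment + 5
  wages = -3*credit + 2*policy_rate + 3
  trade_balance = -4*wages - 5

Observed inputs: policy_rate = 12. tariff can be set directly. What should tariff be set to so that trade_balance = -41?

tariff = 0

Substituting into the credit equation gives credit = -tariff + 6.
Substituting into the wages equation gives wages = 3*tariff + 9.
Substituting into the trade_balance equation gives trade_balance = -12*tariff - 41.
Solve -12*tariff - 41 = -41: tariff = (-41 + 41) / -12 = 0.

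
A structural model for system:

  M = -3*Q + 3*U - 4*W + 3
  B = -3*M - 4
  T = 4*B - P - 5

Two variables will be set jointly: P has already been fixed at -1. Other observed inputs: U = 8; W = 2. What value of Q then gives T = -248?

With P held at -1:
Substituting into the M equation gives M = -3*Q + 19.
Substituting into the B equation gives B = 9*Q - 61.
So T = 36*Q - 248.
Solve 36*Q - 248 = -248: Q = (-248 + 248) / 36 = 0.

Q = 0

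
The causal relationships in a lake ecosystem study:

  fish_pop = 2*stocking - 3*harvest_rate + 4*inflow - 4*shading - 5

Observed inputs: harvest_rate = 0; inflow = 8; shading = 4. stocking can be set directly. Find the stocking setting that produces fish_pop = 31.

stocking = 10

Substituting into the fish_pop equation gives fish_pop = 2*stocking + 11.
Solve 2*stocking + 11 = 31: stocking = (31 - 11) / 2 = 10.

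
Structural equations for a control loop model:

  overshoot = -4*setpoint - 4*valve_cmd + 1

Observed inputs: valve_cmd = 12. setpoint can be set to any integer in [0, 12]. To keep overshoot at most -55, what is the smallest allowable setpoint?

setpoint = 2

Substituting into the overshoot equation gives overshoot = -4*setpoint - 47.
Require -4*setpoint - 47 ≤ -55, so setpoint ≥ 2.
The smallest integer in [0, 12] satisfying this is 2.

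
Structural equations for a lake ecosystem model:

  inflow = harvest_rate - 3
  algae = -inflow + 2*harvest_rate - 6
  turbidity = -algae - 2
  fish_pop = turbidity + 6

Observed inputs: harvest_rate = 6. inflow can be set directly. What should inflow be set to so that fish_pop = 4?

Intervening on inflow fixes its value directly, overriding its dependence on harvest_rate.
Substituting into the algae equation gives algae = -inflow + 6.
Substituting into the turbidity equation gives turbidity = inflow - 8.
Substituting into the fish_pop equation gives fish_pop = inflow - 2.
Solve inflow - 2 = 4: inflow = (4 + 2) / 1 = 6.

inflow = 6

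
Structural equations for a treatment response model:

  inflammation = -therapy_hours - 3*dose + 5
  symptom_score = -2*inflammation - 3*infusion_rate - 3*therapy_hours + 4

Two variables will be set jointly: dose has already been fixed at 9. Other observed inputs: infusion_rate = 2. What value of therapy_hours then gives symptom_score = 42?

With dose held at 9:
Substituting into the inflammation equation gives inflammation = -therapy_hours - 22.
Substituting into the symptom_score equation gives symptom_score = -therapy_hours + 42.
Solve -therapy_hours + 42 = 42: therapy_hours = (42 - 42) / -1 = 0.

therapy_hours = 0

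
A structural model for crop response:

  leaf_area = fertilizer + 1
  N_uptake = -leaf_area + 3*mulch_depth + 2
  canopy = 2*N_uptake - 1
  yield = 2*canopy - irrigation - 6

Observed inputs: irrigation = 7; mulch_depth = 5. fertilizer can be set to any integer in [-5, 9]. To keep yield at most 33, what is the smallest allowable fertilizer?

fertilizer = 4

Substituting into the N_uptake equation gives N_uptake = -fertilizer + 16.
Substituting into the canopy equation gives canopy = -2*fertilizer + 31.
yield becomes -4*fertilizer + 49.
Require -4*fertilizer + 49 ≤ 33, so fertilizer ≥ 4.
The smallest integer in [-5, 9] satisfying this is 4.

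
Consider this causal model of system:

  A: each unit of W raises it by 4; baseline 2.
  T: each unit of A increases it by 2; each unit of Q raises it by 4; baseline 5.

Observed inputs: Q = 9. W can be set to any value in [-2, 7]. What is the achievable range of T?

Substituting into the T equation gives T = 8*W + 45.
Linear in W, so extremes are at the endpoints: W = -2 gives T = 29; W = 7 gives T = 101.

29 to 101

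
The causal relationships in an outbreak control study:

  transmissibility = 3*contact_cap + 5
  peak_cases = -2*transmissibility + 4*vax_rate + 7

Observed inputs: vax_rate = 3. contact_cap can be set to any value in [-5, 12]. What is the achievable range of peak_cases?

Substituting into the peak_cases equation gives peak_cases = -6*contact_cap + 9.
Linear in contact_cap, so extremes are at the endpoints: contact_cap = -5 gives peak_cases = 39; contact_cap = 12 gives peak_cases = -63.

-63 to 39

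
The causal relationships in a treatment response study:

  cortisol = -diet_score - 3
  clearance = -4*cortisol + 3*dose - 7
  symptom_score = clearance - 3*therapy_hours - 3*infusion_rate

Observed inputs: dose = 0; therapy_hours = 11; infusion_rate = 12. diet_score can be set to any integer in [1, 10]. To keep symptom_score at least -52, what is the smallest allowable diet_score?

Substituting into the clearance equation gives clearance = 4*diet_score + 5.
So symptom_score = 4*diet_score - 64.
Require 4*diet_score - 64 ≥ -52, so diet_score ≥ 3.
The smallest integer in [1, 10] satisfying this is 3.

diet_score = 3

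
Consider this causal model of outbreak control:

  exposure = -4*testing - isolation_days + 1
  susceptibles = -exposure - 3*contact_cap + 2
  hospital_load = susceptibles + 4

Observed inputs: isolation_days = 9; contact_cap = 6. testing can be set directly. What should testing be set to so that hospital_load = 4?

Substituting into the exposure equation gives exposure = -4*testing - 8.
So susceptibles = 4*testing - 8.
So hospital_load = 4*testing - 4.
Solve 4*testing - 4 = 4: testing = (4 + 4) / 4 = 2.

testing = 2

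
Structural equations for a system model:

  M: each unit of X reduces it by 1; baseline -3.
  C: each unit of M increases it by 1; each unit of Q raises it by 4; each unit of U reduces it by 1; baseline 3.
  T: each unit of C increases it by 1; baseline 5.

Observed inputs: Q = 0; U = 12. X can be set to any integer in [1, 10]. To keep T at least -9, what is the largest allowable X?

X = 2

Substituting into the C equation gives C = -X - 12.
Substituting into the T equation gives T = -X - 7.
Require -X - 7 ≥ -9, so X ≤ 2.
The largest integer in [1, 10] satisfying this is 2.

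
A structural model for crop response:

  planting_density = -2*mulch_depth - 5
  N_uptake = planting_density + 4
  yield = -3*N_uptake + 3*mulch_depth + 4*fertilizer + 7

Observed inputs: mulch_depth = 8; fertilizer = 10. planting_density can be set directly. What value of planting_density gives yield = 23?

planting_density = 12

Intervening on planting_density fixes its value directly, overriding its dependence on mulch_depth.
Substituting into the yield equation gives yield = -3*planting_density + 59.
Solve -3*planting_density + 59 = 23: planting_density = (23 - 59) / -3 = 12.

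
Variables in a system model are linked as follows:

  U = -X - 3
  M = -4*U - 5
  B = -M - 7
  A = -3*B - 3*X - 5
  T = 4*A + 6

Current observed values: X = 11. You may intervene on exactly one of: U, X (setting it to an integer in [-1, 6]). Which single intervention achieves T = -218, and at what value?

set U = 2

Intervening on U: with other inputs at their observed values, T = -48*U - 122. Solving for -218 gives U = 2, within [-1, 6].
Intervening on X: T = 36*X + 154. Reaching -218 requires X = -31/3, not an integer.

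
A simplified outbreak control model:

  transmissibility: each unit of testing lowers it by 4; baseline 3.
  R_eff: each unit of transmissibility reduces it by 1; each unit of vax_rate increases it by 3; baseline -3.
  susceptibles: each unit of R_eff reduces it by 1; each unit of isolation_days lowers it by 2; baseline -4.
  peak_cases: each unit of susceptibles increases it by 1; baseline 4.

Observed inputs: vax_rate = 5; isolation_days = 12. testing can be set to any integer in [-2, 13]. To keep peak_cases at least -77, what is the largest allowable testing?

Substituting into the R_eff equation gives R_eff = 4*testing + 9.
Substituting into the susceptibles equation gives susceptibles = -4*testing - 37.
Substituting into the peak_cases equation gives peak_cases = -4*testing - 33.
Require -4*testing - 33 ≥ -77, so testing ≤ 11.
The largest integer in [-2, 13] satisfying this is 11.

testing = 11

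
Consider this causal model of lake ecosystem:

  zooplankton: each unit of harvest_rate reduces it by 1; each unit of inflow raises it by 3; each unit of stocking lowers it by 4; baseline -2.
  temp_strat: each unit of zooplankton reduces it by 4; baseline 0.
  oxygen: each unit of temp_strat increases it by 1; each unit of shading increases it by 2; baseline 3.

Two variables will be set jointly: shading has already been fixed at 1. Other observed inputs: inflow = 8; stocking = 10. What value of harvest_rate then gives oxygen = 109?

harvest_rate = 8

With shading held at 1:
Substituting into the zooplankton equation gives zooplankton = -harvest_rate - 18.
So temp_strat = 4*harvest_rate + 72.
Substituting into the oxygen equation gives oxygen = 4*harvest_rate + 77.
Solve 4*harvest_rate + 77 = 109: harvest_rate = (109 - 77) / 4 = 8.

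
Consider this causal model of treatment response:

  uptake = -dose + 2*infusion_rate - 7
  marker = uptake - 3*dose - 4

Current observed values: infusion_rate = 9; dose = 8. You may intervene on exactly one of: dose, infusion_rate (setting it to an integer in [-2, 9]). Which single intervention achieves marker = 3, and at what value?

Intervening on dose: with other inputs at their observed values, marker = -4*dose + 7. Solving for 3 gives dose = 1, within [-2, 9].
Intervening on infusion_rate: marker = 2*infusion_rate - 43. Reaching 3 requires infusion_rate = 23, outside [-2, 9].

set dose = 1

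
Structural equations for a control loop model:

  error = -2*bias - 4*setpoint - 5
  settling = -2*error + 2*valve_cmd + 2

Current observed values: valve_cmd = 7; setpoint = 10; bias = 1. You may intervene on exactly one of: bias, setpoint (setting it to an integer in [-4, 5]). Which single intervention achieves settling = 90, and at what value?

set bias = -4

Intervening on bias: with other inputs at their observed values, settling = 4*bias + 106. Solving for 90 gives bias = -4, within [-4, 5].
Intervening on setpoint: settling = 8*setpoint + 30. Reaching 90 requires setpoint = 15/2, not an integer.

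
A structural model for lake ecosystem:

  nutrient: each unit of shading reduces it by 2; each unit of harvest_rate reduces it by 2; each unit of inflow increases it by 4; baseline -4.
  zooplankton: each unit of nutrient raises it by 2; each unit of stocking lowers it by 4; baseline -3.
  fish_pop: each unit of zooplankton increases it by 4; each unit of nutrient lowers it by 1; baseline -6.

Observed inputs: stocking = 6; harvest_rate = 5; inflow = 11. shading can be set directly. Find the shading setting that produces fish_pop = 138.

Substituting into the nutrient equation gives nutrient = -2*shading + 30.
zooplankton becomes -4*shading + 33.
This gives fish_pop = -14*shading + 96.
Solve -14*shading + 96 = 138: shading = (138 - 96) / -14 = -3.

shading = -3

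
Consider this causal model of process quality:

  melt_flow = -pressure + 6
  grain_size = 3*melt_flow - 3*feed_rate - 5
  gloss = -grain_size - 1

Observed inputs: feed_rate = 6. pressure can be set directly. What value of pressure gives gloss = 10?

Substituting into the grain_size equation gives grain_size = -3*pressure - 5.
Substituting into the gloss equation gives gloss = 3*pressure + 4.
Solve 3*pressure + 4 = 10: pressure = (10 - 4) / 3 = 2.

pressure = 2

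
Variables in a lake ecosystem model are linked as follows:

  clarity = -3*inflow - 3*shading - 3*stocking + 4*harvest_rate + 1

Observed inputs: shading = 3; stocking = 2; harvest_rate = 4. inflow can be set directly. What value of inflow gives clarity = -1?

inflow = 1

Substituting into the clarity equation gives clarity = -3*inflow + 2.
Solve -3*inflow + 2 = -1: inflow = (-1 - 2) / -3 = 1.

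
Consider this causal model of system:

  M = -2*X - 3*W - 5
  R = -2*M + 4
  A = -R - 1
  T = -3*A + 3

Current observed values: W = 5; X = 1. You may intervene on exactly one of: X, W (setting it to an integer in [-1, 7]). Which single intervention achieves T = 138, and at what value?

Intervening on X: with other inputs at their observed values, T = 12*X + 138. Solving for 138 gives X = 0, within [-1, 7].
Intervening on W: T = 18*W + 60. Reaching 138 requires W = 13/3, not an integer.

set X = 0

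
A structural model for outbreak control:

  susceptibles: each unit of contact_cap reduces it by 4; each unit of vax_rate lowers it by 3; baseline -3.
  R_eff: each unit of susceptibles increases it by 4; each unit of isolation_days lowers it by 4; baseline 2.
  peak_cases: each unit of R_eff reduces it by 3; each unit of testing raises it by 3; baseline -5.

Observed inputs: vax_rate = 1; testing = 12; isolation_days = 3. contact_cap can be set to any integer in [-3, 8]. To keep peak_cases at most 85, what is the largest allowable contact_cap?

Substituting into the susceptibles equation gives susceptibles = -4*contact_cap - 6.
R_eff becomes -16*contact_cap - 34.
Substituting into the peak_cases equation gives peak_cases = 48*contact_cap + 133.
Require 48*contact_cap + 133 ≤ 85, so contact_cap ≤ -1.
The largest integer in [-3, 8] satisfying this is -1.

contact_cap = -1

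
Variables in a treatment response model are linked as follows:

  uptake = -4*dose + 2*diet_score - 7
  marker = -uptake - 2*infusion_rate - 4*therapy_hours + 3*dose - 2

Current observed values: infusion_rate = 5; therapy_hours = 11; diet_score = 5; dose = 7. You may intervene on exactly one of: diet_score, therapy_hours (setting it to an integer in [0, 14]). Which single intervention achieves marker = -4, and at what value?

set diet_score = 2

Intervening on diet_score: with other inputs at their observed values, marker = -2*diet_score. Solving for -4 gives diet_score = 2, within [0, 14].
Intervening on therapy_hours: marker = -4*therapy_hours + 34. Reaching -4 requires therapy_hours = 19/2, not an integer.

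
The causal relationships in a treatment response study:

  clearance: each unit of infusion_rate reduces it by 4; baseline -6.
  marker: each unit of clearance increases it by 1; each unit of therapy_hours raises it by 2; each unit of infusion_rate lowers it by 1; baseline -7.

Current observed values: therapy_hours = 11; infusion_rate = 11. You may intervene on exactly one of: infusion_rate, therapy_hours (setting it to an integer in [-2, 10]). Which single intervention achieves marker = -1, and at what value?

Intervening on infusion_rate: with other inputs at their observed values, marker = -5*infusion_rate + 9. Solving for -1 gives infusion_rate = 2, within [-2, 10].
Intervening on therapy_hours: marker = 2*therapy_hours - 68. Reaching -1 requires therapy_hours = 67/2, not an integer.

set infusion_rate = 2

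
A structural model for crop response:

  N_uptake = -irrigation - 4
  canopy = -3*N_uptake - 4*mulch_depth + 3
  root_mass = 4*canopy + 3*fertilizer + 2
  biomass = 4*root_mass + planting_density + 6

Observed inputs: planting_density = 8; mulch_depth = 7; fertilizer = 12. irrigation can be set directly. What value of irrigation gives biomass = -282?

irrigation = -5

Substituting into the canopy equation gives canopy = 3*irrigation - 13.
Substituting into the root_mass equation gives root_mass = 12*irrigation - 14.
Substituting into the biomass equation gives biomass = 48*irrigation - 42.
Solve 48*irrigation - 42 = -282: irrigation = (-282 + 42) / 48 = -5.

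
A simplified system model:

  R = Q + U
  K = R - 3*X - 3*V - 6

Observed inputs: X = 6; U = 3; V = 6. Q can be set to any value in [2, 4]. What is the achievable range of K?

-37 to -35

Substituting into the R equation gives R = Q + 3.
Substituting into the K equation gives K = Q - 39.
Linear in Q, so extremes are at the endpoints: Q = 2 gives K = -37; Q = 4 gives K = -35.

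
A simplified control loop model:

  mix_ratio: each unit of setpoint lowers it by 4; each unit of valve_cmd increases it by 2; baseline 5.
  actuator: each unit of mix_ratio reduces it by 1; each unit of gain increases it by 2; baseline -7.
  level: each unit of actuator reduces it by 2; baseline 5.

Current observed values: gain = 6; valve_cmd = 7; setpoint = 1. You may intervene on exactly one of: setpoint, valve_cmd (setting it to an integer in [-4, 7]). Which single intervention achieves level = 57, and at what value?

set setpoint = -3

Intervening on setpoint: with other inputs at their observed values, level = -8*setpoint + 33. Solving for 57 gives setpoint = -3, within [-4, 7].
Intervening on valve_cmd: level = 4*valve_cmd - 3. Reaching 57 requires valve_cmd = 15, outside [-4, 7].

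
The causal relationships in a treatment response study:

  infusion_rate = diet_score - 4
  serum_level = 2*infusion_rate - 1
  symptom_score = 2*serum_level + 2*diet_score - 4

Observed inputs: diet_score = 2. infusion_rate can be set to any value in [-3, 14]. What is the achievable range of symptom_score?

Intervening on infusion_rate fixes its value directly, overriding its dependence on diet_score.
Substituting into the symptom_score equation gives symptom_score = 4*infusion_rate - 2.
Linear in infusion_rate, so extremes are at the endpoints: infusion_rate = -3 gives symptom_score = -14; infusion_rate = 14 gives symptom_score = 54.

-14 to 54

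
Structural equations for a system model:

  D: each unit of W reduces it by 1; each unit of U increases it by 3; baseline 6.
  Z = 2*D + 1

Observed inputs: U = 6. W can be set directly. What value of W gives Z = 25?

W = 12

Substituting into the D equation gives D = -W + 24.
Substituting into the Z equation gives Z = -2*W + 49.
Solve -2*W + 49 = 25: W = (25 - 49) / -2 = 12.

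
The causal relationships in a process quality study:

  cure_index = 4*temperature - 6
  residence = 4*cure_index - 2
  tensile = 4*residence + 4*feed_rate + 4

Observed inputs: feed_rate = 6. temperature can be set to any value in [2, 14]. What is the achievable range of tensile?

Substituting into the residence equation gives residence = 16*temperature - 26.
So tensile = 64*temperature - 76.
Linear in temperature, so extremes are at the endpoints: temperature = 2 gives tensile = 52; temperature = 14 gives tensile = 820.

52 to 820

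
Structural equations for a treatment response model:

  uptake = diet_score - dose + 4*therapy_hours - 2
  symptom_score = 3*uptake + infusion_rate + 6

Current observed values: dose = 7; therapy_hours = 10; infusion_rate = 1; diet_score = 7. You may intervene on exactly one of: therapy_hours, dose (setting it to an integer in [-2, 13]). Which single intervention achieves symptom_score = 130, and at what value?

set dose = 4

Intervening on therapy_hours: symptom_score = 12*therapy_hours + 1. Reaching 130 requires therapy_hours = 43/4, not an integer.
Intervening on dose: with other inputs at their observed values, symptom_score = -3*dose + 142. Solving for 130 gives dose = 4, within [-2, 13].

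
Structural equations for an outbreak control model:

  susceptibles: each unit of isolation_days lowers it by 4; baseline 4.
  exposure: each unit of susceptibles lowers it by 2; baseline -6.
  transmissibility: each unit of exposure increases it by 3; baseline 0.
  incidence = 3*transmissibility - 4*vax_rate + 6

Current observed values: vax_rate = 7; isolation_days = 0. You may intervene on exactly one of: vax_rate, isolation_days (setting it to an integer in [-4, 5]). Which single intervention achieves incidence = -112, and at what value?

set vax_rate = -2

Intervening on vax_rate: with other inputs at their observed values, incidence = -4*vax_rate - 120. Solving for -112 gives vax_rate = -2, within [-4, 5].
Intervening on isolation_days: incidence = 72*isolation_days - 148. Reaching -112 requires isolation_days = 1/2, not an integer.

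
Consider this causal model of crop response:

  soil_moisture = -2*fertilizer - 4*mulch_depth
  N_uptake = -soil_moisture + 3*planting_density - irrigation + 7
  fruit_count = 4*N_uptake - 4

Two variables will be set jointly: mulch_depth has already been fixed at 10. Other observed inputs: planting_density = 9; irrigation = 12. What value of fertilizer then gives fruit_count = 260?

fertilizer = 2

With mulch_depth held at 10:
Substituting into the soil_moisture equation gives soil_moisture = -2*fertilizer - 40.
Substituting into the N_uptake equation gives N_uptake = 2*fertilizer + 62.
Substituting into the fruit_count equation gives fruit_count = 8*fertilizer + 244.
Solve 8*fertilizer + 244 = 260: fertilizer = (260 - 244) / 8 = 2.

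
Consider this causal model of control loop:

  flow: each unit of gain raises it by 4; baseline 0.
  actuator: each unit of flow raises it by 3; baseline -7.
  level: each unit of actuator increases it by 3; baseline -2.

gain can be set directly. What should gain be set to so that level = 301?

gain = 9

Substituting into the actuator equation gives actuator = 12*gain - 7.
Substituting into the level equation gives level = 36*gain - 23.
Solve 36*gain - 23 = 301: gain = (301 + 23) / 36 = 9.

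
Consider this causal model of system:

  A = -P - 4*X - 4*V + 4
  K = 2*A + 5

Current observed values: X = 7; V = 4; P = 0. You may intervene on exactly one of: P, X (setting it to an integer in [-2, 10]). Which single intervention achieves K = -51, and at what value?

set X = 4

Intervening on P: K = -2*P - 75. Reaching -51 requires P = -12, outside [-2, 10].
Intervening on X: with other inputs at their observed values, K = -8*X - 19. Solving for -51 gives X = 4, within [-2, 10].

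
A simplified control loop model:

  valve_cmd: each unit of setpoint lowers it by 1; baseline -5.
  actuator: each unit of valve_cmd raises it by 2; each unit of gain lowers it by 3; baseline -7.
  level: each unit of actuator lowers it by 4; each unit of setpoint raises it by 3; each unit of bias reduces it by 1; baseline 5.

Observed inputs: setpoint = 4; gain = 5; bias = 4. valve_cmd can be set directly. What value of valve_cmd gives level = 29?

Intervening on valve_cmd fixes its value directly, overriding its dependence on setpoint.
Substituting into the actuator equation gives actuator = 2*valve_cmd - 22.
Substituting into the level equation gives level = -8*valve_cmd + 101.
Solve -8*valve_cmd + 101 = 29: valve_cmd = (29 - 101) / -8 = 9.

valve_cmd = 9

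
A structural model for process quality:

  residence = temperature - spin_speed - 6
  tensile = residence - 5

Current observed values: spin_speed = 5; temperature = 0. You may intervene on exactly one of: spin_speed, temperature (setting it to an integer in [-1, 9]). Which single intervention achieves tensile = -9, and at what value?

set temperature = 7

Intervening on spin_speed: tensile = -spin_speed - 11. Reaching -9 requires spin_speed = -2, outside [-1, 9].
Intervening on temperature: with other inputs at their observed values, tensile = temperature - 16. Solving for -9 gives temperature = 7, within [-1, 9].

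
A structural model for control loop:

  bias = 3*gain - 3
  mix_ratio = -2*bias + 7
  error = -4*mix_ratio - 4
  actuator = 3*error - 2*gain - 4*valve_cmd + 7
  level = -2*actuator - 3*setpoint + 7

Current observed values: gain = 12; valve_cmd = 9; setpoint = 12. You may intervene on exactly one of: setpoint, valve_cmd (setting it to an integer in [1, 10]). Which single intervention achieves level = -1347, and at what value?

set valve_cmd = 5

Intervening on setpoint: level = -3*setpoint - 1279. Reaching -1347 requires setpoint = 68/3, not an integer.
Intervening on valve_cmd: with other inputs at their observed values, level = 8*valve_cmd - 1387. Solving for -1347 gives valve_cmd = 5, within [1, 10].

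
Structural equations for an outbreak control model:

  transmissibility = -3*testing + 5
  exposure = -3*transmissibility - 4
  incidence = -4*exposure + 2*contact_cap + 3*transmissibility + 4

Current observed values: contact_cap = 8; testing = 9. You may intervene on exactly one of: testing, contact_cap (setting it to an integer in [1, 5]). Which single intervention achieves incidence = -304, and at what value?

Intervening on testing: incidence = -45*testing + 111. Reaching -304 requires testing = 83/9, not an integer.
Intervening on contact_cap: with other inputs at their observed values, incidence = 2*contact_cap - 310. Solving for -304 gives contact_cap = 3, within [1, 5].

set contact_cap = 3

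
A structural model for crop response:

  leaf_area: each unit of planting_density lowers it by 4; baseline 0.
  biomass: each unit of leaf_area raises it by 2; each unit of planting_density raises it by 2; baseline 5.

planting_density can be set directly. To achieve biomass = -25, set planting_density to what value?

Substituting into the biomass equation gives biomass = -6*planting_density + 5.
Solve -6*planting_density + 5 = -25: planting_density = (-25 - 5) / -6 = 5.

planting_density = 5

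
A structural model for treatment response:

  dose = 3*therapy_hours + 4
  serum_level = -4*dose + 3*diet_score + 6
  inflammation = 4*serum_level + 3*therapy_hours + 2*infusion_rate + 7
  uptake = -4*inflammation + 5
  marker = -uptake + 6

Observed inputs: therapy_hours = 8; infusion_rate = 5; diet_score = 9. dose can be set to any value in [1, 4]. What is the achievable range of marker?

Intervening on dose fixes its value directly, overriding its dependence on therapy_hours.
Substituting into the serum_level equation gives serum_level = -4*dose + 33.
Substituting into the inflammation equation gives inflammation = -16*dose + 173.
So uptake = 64*dose - 687.
Substituting into the marker equation gives marker = -64*dose + 693.
Linear in dose, so extremes are at the endpoints: dose = 1 gives marker = 629; dose = 4 gives marker = 437.

437 to 629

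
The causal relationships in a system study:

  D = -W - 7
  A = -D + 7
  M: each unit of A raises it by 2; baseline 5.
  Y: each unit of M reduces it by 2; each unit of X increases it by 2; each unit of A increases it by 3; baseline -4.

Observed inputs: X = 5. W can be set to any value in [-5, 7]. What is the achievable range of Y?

-25 to -13

Substituting into the A equation gives A = W + 14.
This gives M = 2*W + 33.
This gives Y = -W - 18.
Linear in W, so extremes are at the endpoints: W = -5 gives Y = -13; W = 7 gives Y = -25.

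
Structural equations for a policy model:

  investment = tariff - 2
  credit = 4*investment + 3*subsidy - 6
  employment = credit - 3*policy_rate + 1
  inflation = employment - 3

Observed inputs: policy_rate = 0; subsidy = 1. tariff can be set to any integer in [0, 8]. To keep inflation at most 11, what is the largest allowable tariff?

Substituting into the credit equation gives credit = 4*tariff - 11.
Substituting into the employment equation gives employment = 4*tariff - 10.
Substituting into the inflation equation gives inflation = 4*tariff - 13.
Require 4*tariff - 13 ≤ 11, so tariff ≤ 6.
The largest integer in [0, 8] satisfying this is 6.

tariff = 6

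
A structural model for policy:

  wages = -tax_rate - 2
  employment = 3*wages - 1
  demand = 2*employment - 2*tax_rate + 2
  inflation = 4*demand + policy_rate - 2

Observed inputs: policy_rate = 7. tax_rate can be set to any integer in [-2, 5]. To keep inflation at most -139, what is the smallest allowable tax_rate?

Substituting into the employment equation gives employment = -3*tax_rate - 7.
demand becomes -8*tax_rate - 12.
Substituting into the inflation equation gives inflation = -32*tax_rate - 43.
Require -32*tax_rate - 43 ≤ -139, so tax_rate ≥ 3.
The smallest integer in [-2, 5] satisfying this is 3.

tax_rate = 3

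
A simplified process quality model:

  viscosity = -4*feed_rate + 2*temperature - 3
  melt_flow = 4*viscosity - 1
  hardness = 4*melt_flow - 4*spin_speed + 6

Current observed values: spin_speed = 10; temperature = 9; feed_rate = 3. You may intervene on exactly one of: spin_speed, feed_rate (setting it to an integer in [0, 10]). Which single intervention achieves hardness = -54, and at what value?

Intervening on spin_speed: hardness = -4*spin_speed + 50. Reaching -54 requires spin_speed = 26, outside [0, 10].
Intervening on feed_rate: with other inputs at their observed values, hardness = -64*feed_rate + 202. Solving for -54 gives feed_rate = 4, within [0, 10].

set feed_rate = 4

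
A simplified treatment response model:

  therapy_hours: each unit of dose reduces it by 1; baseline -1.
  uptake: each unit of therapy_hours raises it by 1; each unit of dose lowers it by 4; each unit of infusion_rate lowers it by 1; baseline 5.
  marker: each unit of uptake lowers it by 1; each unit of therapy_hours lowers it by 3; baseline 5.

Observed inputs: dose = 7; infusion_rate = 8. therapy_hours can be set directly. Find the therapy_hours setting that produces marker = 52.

therapy_hours = -4

Intervening on therapy_hours fixes its value directly, overriding its dependence on dose.
Substituting into the uptake equation gives uptake = therapy_hours - 31.
Substituting into the marker equation gives marker = -4*therapy_hours + 36.
Solve -4*therapy_hours + 36 = 52: therapy_hours = (52 - 36) / -4 = -4.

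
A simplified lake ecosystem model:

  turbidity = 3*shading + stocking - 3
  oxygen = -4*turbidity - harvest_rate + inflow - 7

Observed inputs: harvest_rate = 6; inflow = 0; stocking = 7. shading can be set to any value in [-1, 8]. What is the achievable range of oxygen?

Substituting into the turbidity equation gives turbidity = 3*shading + 4.
This gives oxygen = -12*shading - 29.
Linear in shading, so extremes are at the endpoints: shading = -1 gives oxygen = -17; shading = 8 gives oxygen = -125.

-125 to -17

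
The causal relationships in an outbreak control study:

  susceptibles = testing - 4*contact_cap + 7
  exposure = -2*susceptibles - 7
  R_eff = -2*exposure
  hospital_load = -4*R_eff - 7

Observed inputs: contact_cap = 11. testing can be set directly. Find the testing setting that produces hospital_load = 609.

Substituting into the susceptibles equation gives susceptibles = testing - 37.
Substituting into the exposure equation gives exposure = -2*testing + 67.
R_eff becomes 4*testing - 134.
This gives hospital_load = -16*testing + 529.
Solve -16*testing + 529 = 609: testing = (609 - 529) / -16 = -5.

testing = -5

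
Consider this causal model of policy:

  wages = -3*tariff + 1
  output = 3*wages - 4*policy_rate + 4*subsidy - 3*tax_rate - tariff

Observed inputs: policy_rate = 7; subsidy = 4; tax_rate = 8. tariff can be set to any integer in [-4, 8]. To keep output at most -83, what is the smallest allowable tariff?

Substituting into the output equation gives output = -10*tariff - 33.
Require -10*tariff - 33 ≤ -83, so tariff ≥ 5.
The smallest integer in [-4, 8] satisfying this is 5.

tariff = 5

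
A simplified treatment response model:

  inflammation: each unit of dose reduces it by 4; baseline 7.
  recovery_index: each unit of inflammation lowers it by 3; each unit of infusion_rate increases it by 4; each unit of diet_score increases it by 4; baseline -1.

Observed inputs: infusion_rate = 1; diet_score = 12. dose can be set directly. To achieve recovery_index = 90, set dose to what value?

dose = 5

Substituting into the recovery_index equation gives recovery_index = 12*dose + 30.
Solve 12*dose + 30 = 90: dose = (90 - 30) / 12 = 5.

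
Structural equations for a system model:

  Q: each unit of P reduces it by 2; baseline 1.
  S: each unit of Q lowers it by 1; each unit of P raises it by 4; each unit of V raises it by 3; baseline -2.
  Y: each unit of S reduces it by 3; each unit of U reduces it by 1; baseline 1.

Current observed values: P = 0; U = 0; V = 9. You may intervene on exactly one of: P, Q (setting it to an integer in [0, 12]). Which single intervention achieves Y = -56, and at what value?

set Q = 6

Intervening on P: Y = -18*P - 71. Reaching -56 requires P = -5/6, not an integer.
Intervening on Q: with other inputs at their observed values, Y = 3*Q - 74. Solving for -56 gives Q = 6, within [0, 12].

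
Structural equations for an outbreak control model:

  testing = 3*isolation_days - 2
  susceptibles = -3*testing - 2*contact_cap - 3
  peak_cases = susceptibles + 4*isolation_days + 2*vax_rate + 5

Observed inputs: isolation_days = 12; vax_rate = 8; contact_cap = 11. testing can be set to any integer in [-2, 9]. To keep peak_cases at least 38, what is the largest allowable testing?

Intervening on testing fixes its value directly, overriding its dependence on isolation_days.
Substituting into the susceptibles equation gives susceptibles = -3*testing - 25.
Substituting into the peak_cases equation gives peak_cases = -3*testing + 44.
Require -3*testing + 44 ≥ 38, so testing ≤ 2.
The largest integer in [-2, 9] satisfying this is 2.

testing = 2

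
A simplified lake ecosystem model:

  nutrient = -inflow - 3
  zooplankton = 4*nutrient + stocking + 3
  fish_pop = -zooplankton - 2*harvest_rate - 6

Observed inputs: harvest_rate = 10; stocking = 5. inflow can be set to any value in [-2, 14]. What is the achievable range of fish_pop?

-30 to 34

Substituting into the zooplankton equation gives zooplankton = -4*inflow - 4.
Substituting into the fish_pop equation gives fish_pop = 4*inflow - 22.
Linear in inflow, so extremes are at the endpoints: inflow = -2 gives fish_pop = -30; inflow = 14 gives fish_pop = 34.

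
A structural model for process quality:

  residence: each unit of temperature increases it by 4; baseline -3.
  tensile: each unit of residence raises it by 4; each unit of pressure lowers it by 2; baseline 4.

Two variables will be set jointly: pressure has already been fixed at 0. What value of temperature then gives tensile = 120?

With pressure held at 0:
Substituting into the tensile equation gives tensile = 16*temperature - 8.
Solve 16*temperature - 8 = 120: temperature = (120 + 8) / 16 = 8.

temperature = 8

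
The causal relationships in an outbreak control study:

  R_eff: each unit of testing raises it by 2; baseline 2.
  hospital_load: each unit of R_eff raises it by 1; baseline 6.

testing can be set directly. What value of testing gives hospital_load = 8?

Substituting into the hospital_load equation gives hospital_load = 2*testing + 8.
Solve 2*testing + 8 = 8: testing = (8 - 8) / 2 = 0.

testing = 0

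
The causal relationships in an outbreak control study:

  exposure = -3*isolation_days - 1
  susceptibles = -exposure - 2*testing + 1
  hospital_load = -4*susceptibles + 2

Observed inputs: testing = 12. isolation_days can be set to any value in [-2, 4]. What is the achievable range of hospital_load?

42 to 114

Substituting into the susceptibles equation gives susceptibles = 3*isolation_days - 22.
This gives hospital_load = -12*isolation_days + 90.
Linear in isolation_days, so extremes are at the endpoints: isolation_days = -2 gives hospital_load = 114; isolation_days = 4 gives hospital_load = 42.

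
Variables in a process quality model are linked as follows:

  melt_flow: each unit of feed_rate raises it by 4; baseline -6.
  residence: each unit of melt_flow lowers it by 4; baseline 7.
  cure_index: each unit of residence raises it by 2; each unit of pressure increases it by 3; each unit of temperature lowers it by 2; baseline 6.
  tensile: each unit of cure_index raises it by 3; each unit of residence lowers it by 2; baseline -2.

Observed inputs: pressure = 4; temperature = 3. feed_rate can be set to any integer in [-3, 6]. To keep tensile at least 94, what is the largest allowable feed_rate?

feed_rate = 1

Substituting into the residence equation gives residence = -16*feed_rate + 31.
Substituting into the cure_index equation gives cure_index = -32*feed_rate + 74.
Substituting into the tensile equation gives tensile = -64*feed_rate + 158.
Require -64*feed_rate + 158 ≥ 94, so feed_rate ≤ 1.
The largest integer in [-3, 6] satisfying this is 1.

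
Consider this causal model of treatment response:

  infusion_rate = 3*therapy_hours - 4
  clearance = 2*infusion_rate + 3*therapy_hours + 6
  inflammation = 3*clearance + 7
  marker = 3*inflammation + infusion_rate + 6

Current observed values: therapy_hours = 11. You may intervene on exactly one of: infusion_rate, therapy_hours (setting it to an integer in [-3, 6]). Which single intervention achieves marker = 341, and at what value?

Intervening on infusion_rate: marker = 19*infusion_rate + 378. Reaching 341 requires infusion_rate = -37/19, not an integer.
Intervening on therapy_hours: with other inputs at their observed values, marker = 84*therapy_hours + 5. Solving for 341 gives therapy_hours = 4, within [-3, 6].

set therapy_hours = 4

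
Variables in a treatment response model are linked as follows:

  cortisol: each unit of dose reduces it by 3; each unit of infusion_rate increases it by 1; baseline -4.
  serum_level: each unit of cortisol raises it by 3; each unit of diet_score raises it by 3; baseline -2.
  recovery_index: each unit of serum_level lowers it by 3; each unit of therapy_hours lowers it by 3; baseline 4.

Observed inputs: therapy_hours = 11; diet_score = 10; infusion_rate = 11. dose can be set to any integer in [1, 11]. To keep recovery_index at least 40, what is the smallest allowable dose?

Substituting into the cortisol equation gives cortisol = -3*dose + 7.
serum_level becomes -9*dose + 49.
Substituting into the recovery_index equation gives recovery_index = 27*dose - 176.
Require 27*dose - 176 ≥ 40, so dose ≥ 8.
The smallest integer in [1, 11] satisfying this is 8.

dose = 8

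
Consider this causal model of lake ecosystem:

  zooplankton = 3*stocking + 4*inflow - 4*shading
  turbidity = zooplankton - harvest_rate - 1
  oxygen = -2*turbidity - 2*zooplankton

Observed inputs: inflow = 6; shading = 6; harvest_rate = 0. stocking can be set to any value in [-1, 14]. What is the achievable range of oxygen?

Substituting into the zooplankton equation gives zooplankton = 3*stocking.
Substituting into the turbidity equation gives turbidity = 3*stocking - 1.
Substituting into the oxygen equation gives oxygen = -12*stocking + 2.
Linear in stocking, so extremes are at the endpoints: stocking = -1 gives oxygen = 14; stocking = 14 gives oxygen = -166.

-166 to 14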